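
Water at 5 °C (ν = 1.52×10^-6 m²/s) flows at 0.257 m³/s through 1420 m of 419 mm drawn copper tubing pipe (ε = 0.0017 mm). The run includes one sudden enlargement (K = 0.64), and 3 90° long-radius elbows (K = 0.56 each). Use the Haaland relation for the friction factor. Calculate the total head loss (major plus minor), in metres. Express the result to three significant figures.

V = 4Q/(πD²) = 1.864 m/s; V²/2g = 0.1771 m
Re = 5.14×10^5, ε/D = 4.06×10^-6 → f = 0.01304 (Haaland)
Major: h_f = f(L/D)·V²/2g = 0.01304·3389·0.1771 = 7.828 m
Minor: ΣK = 2.32; h_m = ΣK·V²/2g = 0.4108 m
Total H_L = 7.828 + 0.4108 = 8.239 m

H_L ≈ 8.24 m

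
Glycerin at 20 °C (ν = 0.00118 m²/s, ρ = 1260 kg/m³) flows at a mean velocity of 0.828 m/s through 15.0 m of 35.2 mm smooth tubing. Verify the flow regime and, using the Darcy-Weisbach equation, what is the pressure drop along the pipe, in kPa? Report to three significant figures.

Δp ≈ 477 kPa

Re = VD/ν = 0.828·0.03520/0.00118 = 24.7 → laminar (Re < 2300)
f = 64/Re = 2.591
h_f = f(L/D)V²/(2g) = 2.591·(15.0/0.03520)·0.828²/(2·9.81) = 38.58 m
Δp = ρg·h_f = 1260·9.81·38.58 = 476.9 kPa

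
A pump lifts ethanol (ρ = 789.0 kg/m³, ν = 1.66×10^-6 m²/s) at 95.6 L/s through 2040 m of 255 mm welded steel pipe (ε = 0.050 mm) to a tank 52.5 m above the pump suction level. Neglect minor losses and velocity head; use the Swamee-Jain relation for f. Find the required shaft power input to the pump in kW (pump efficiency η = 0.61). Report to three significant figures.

V = 4Q/(πD²) = 1.872 m/s; Re = 2.88×10^5; ε/D = 1.96×10^-4; f = 0.01636
h_f = f(L/D)V²/2g = 23.37 m
Total head H = z + h_f = 52.5 + 23.37 = 75.87 m
P_hyd = ρgQH = 789.0·9.81·0.0956·75.87 = 56.14 kW
P_shaft = P_hyd/η = 56.14/0.61 = 92.03 kW

P_shaft ≈ 92.0 kW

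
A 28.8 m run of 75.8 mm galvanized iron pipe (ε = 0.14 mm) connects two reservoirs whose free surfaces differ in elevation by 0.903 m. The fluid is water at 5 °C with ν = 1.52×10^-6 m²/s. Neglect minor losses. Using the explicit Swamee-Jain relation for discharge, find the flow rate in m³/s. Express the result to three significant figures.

Swamee-Jain (Type II): Q = -0.965·√(gD⁵h_f/L)·ln[ε/(3.7D) + √(3.17ν²L/(gD³h_f))]
√(gD⁵h_f/L) = √(9.81·0.0758⁵·0.903/28.8) = 8.773×10^-4
ε/(3.7D) = 4.99×10^-4; √(3.17ν²L/(gD³h_f)) = 2.34×10^-4
Q = -0.965·8.773×10^-4·ln(7.330×10^-4) = 0.006111 m³/s
Check: V = 1.35 m/s, Re = 6.75×10^4, f = 0.02567, h_f = 0.912 m ≈ 0.903 m ✓

Q ≈ 0.00611 m³/s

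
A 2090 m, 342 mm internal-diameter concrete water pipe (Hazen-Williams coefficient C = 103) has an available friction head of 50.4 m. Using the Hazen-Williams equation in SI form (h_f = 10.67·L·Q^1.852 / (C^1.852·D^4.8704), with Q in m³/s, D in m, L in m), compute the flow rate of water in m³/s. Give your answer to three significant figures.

Rearranging: Q = [h_f·C^1.852·D^4.8704 / (10.67·L)]^(1/1.852)
Q = [50.4·103^1.852·0.342^4.8704 / (10.67·2090)]^0.540 = 0.2284 m³/s

Q ≈ 0.228 m³/s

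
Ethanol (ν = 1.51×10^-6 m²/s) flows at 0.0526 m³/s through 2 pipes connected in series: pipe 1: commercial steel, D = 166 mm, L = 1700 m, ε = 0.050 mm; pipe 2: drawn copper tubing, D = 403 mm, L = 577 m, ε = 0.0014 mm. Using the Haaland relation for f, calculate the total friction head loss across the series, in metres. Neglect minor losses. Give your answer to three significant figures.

Pipe 1: V = 2.430 m/s, Re = 2.67×10^5, ε/D = 3.01×10^-4, f = 0.01699, h_1 = f(L/D)V²/2g = 52.39 m
Pipe 2: V = 0.4124 m/s, Re = 1.10×10^5, ε/D = 3.47×10^-6, f = 0.01749, h_2 = f(L/D)V²/2g = 0.2170 m
Series → Q common, losses add: H = Σh = 52.61 m

H ≈ 52.6 m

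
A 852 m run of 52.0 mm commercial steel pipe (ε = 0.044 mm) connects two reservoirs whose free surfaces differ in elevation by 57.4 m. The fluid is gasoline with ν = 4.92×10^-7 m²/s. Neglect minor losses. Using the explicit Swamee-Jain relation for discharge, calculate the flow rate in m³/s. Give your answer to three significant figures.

Q ≈ 0.00389 m³/s

Swamee-Jain (Type II): Q = -0.965·√(gD⁵h_f/L)·ln[ε/(3.7D) + √(3.17ν²L/(gD³h_f))]
√(gD⁵h_f/L) = √(9.81·0.0520⁵·57.4/852) = 5.013×10^-4
ε/(3.7D) = 2.29×10^-4; √(3.17ν²L/(gD³h_f)) = 9.09×10^-5
Q = -0.965·5.013×10^-4·ln(3.196×10^-4) = 0.003893 m³/s
Check: V = 1.83 m/s, Re = 1.94×10^5, f = 0.02061, h_f = 57.8 m ≈ 57.4 m ✓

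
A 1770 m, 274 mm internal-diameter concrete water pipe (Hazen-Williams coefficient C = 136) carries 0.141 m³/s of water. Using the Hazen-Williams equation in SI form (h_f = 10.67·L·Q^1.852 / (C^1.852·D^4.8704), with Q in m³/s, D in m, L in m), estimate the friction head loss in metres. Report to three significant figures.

h_f = 10.67·1770·0.141^1.852 / (136^1.852·0.274^4.8704) = 30.73 m

h_f ≈ 30.7 m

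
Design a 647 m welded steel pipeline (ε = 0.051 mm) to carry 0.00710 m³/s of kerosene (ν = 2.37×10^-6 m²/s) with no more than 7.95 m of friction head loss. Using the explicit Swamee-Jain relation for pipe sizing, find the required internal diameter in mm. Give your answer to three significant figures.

Swamee-Jain (Type III): D = 0.66·[ε^1.25·(LQ²/(gh_f))^4.75 + ν·Q^9.4·(L/(gh_f))^5.2]^0.04
LQ²/(gh_f) = 4.182×10^-4; L/(gh_f) = 8.296
Term 1 = ε^1.25·(…)^4.75 = 3.86×10^-22; Term 2 = ν·Q^9.4·(…)^5.2 = 9.01×10^-22
D = 0.66·(3.86×10^-22 + 9.01×10^-22)^0.04 = 0.09637 m = 96.4 mm
Check: V = 0.973 m/s, Re = 3.96×10^4, f = 0.02365, h_f = 7.67 m ≈ 7.95 m ✓

D ≈ 96.4 mm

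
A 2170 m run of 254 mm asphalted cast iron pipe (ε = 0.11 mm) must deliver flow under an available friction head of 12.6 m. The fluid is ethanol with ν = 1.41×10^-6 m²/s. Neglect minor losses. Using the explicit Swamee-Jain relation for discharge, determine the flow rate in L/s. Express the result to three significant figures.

Swamee-Jain (Type II): Q = -0.965·√(gD⁵h_f/L)·ln[ε/(3.7D) + √(3.17ν²L/(gD³h_f))]
√(gD⁵h_f/L) = √(9.81·0.254⁵·12.6/2170) = 0.007760
ε/(3.7D) = 1.17×10^-4; √(3.17ν²L/(gD³h_f)) = 8.22×10^-5
Q = -0.965·0.007760·ln(1.992×10^-4) = 0.06381 m³/s
Check: V = 1.26 m/s, Re = 2.27×10^5, f = 0.01835, h_f = 12.7 m ≈ 12.6 m ✓

Q ≈ 63.8 L/s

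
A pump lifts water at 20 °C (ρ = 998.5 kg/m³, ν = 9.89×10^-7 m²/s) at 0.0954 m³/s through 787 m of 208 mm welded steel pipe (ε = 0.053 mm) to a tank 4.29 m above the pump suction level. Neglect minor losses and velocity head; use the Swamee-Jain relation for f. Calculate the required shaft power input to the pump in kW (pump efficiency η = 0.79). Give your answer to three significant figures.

P_shaft ≈ 33.5 kW

V = 4Q/(πD²) = 2.808 m/s; Re = 5.90×10^5; ε/D = 2.55×10^-4; f = 0.01581
h_f = f(L/D)V²/2g = 24.03 m
Total head H = z + h_f = 4.29 + 24.03 = 28.32 m
P_hyd = ρgQH = 998.5·9.81·0.0954·28.32 = 26.47 kW
P_shaft = P_hyd/η = 26.47/0.79 = 33.50 kW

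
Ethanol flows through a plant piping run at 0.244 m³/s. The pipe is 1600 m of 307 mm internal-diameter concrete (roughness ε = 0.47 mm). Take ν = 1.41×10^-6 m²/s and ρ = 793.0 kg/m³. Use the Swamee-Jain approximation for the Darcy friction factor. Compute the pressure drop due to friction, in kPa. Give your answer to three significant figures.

Δp ≈ 500 kPa

V = 4Q/(πD²) = 4·0.244/(π·0.307²) = 3.296 m/s
Re = VD/ν = 3.296·0.307/1.41×10^-6 = 7.18×10^5 → turbulent
ε/D = 0.47/307 = 0.00153
Swamee-Jain: f = 0.02225
h_f = f(L/D)V²/(2g) = 0.02225·(1600/0.307)·3.296²/(2·9.81) = 64.22 m
Δp = ρg·h_f = 793.0·9.81·64.22 = 499.6 kPa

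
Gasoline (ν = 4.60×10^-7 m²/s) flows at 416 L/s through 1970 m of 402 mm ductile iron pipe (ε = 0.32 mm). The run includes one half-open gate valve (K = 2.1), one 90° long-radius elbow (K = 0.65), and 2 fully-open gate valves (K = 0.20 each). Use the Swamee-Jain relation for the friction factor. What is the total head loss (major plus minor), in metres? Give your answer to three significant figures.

V = 4Q/(πD²) = 3.278 m/s; V²/2g = 0.5475 m
Re = 2.86×10^6, ε/D = 7.96×10^-4 → f = 0.01877 (Swamee-Jain)
Major: h_f = f(L/D)·V²/2g = 0.01877·4900·0.5475 = 50.36 m
Minor: ΣK = 3.15; h_m = ΣK·V²/2g = 1.725 m
Total H_L = 50.36 + 1.725 = 52.08 m

H_L ≈ 52.1 m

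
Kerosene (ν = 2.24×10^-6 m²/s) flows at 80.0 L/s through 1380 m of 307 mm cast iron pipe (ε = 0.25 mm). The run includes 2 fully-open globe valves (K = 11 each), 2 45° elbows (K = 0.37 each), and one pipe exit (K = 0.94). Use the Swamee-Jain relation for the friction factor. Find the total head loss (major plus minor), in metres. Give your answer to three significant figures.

V = 4Q/(πD²) = 1.081 m/s; V²/2g = 0.05953 m
Re = 1.48×10^5, ε/D = 8.14×10^-4 → f = 0.02089 (Swamee-Jain)
Major: h_f = f(L/D)·V²/2g = 0.02089·4495·0.05953 = 5.592 m
Minor: ΣK = 23.7; h_m = ΣK·V²/2g = 1.410 m
Total H_L = 5.592 + 1.410 = 7.001 m

H_L ≈ 7.00 m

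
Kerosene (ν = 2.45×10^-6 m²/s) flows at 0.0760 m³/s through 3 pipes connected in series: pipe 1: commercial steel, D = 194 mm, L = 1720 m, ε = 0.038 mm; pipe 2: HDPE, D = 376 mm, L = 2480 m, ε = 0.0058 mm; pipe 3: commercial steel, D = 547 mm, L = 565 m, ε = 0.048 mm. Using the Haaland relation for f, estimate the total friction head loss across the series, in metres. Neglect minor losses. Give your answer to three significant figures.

Pipe 1: V = 2.571 m/s, Re = 2.04×10^5, ε/D = 1.96×10^-4, f = 0.01681, h_1 = f(L/D)V²/2g = 50.20 m
Pipe 2: V = 0.6845 m/s, Re = 1.05×10^5, ε/D = 1.54×10^-5, f = 0.01770, h_2 = f(L/D)V²/2g = 2.788 m
Pipe 3: V = 0.3234 m/s, Re = 7.22×10^4, ε/D = 8.78×10^-5, f = 0.01941, h_3 = f(L/D)V²/2g = 0.1069 m
Series → Q common, losses add: H = Σh = 53.10 m

H ≈ 53.1 m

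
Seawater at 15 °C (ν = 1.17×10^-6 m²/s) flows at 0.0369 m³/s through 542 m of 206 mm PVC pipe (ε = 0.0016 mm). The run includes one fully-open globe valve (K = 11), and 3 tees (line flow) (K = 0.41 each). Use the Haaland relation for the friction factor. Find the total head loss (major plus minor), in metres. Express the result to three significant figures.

H_L ≈ 3.33 m

V = 4Q/(πD²) = 1.107 m/s; V²/2g = 0.06247 m
Re = 1.95×10^5, ε/D = 7.77×10^-6 → f = 0.01562 (Haaland)
Major: h_f = f(L/D)·V²/2g = 0.01562·2631·0.06247 = 2.568 m
Minor: ΣK = 12.2; h_m = ΣK·V²/2g = 0.7641 m
Total H_L = 2.568 + 0.7641 = 3.332 m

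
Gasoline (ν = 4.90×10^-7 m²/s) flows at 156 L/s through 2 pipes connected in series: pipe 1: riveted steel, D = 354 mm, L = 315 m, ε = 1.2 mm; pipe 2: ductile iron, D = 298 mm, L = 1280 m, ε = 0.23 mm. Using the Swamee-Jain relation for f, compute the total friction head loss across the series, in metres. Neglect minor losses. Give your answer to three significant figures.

H ≈ 23.7 m

Pipe 1: V = 1.585 m/s, Re = 1.15×10^6, ε/D = 0.00339, f = 0.02726, h_1 = f(L/D)V²/2g = 3.106 m
Pipe 2: V = 2.237 m/s, Re = 1.36×10^6, ε/D = 7.72×10^-4, f = 0.01881, h_2 = f(L/D)V²/2g = 20.60 m
Series → Q common, losses add: H = Σh = 23.70 m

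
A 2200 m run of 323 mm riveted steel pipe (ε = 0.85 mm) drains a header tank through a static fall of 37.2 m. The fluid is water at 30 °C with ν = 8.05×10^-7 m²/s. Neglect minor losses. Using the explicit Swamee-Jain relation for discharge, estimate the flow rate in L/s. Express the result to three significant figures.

Q ≈ 168 L/s

Swamee-Jain (Type II): Q = -0.965·√(gD⁵h_f/L)·ln[ε/(3.7D) + √(3.17ν²L/(gD³h_f))]
√(gD⁵h_f/L) = √(9.81·0.323⁵·37.2/2200) = 0.02415
ε/(3.7D) = 7.11×10^-4; √(3.17ν²L/(gD³h_f)) = 1.92×10^-5
Q = -0.965·0.02415·ln(7.304×10^-4) = 0.1683 m³/s
Check: V = 2.05 m/s, Re = 8.24×10^5, f = 0.02549, h_f = 37.3 m ≈ 37.2 m ✓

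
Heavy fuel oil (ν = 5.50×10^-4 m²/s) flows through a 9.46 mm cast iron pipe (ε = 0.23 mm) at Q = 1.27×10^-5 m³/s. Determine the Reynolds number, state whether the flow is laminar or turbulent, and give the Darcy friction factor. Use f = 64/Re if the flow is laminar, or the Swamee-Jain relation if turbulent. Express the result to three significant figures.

Re ≈ 3.11; laminar; f = 64/Re ≈ 20.6

V = 4Q/(πD²) = 0.1807 m/s
Re = VD/ν = 0.1807·0.00946/5.50×10^-4 = 3.11
Re < 2300 → laminar → f = 64/Re = 20.59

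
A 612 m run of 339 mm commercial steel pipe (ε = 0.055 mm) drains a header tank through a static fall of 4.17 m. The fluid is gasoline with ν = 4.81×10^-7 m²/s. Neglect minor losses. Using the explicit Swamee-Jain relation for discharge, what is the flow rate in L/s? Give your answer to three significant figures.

Swamee-Jain (Type II): Q = -0.965·√(gD⁵h_f/L)·ln[ε/(3.7D) + √(3.17ν²L/(gD³h_f))]
√(gD⁵h_f/L) = √(9.81·0.339⁵·4.17/612) = 0.01730
ε/(3.7D) = 4.38×10^-5; √(3.17ν²L/(gD³h_f)) = 1.68×10^-5
Q = -0.965·0.01730·ln(6.063×10^-5) = 0.1621 m³/s
Check: V = 1.80 m/s, Re = 1.27×10^6, f = 0.01414, h_f = 4.20 m ≈ 4.17 m ✓

Q ≈ 162 L/s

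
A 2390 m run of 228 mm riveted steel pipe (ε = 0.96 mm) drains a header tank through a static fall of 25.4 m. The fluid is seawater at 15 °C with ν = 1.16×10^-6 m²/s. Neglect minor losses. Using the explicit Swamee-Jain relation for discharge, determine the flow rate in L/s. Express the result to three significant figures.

Swamee-Jain (Type II): Q = -0.965·√(gD⁵h_f/L)·ln[ε/(3.7D) + √(3.17ν²L/(gD³h_f))]
√(gD⁵h_f/L) = √(9.81·0.228⁵·25.4/2390) = 0.008015
ε/(3.7D) = 0.00114; √(3.17ν²L/(gD³h_f)) = 5.88×10^-5
Q = -0.965·0.008015·ln(0.001197) = 0.05204 m³/s
Check: V = 1.27 m/s, Re = 2.51×10^5, f = 0.02943, h_f = 25.5 m ≈ 25.4 m ✓

Q ≈ 52.0 L/s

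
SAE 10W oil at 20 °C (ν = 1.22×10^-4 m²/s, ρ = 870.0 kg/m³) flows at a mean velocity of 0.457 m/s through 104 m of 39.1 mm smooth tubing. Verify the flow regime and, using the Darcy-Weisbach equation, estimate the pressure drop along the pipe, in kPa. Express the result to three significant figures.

Δp ≈ 106 kPa

Re = VD/ν = 0.457·0.03910/1.22×10^-4 = 146 → laminar (Re < 2300)
f = 64/Re = 0.4370
h_f = f(L/D)V²/(2g) = 0.4370·(104/0.03910)·0.457²/(2·9.81) = 12.37 m
Δp = ρg·h_f = 870.0·9.81·12.37 = 105.6 kPa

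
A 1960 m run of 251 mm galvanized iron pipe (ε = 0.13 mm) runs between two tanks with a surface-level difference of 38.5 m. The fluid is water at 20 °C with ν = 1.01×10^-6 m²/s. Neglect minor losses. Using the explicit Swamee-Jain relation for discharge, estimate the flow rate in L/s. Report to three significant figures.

Q ≈ 116 L/s

Swamee-Jain (Type II): Q = -0.965·√(gD⁵h_f/L)·ln[ε/(3.7D) + √(3.17ν²L/(gD³h_f))]
√(gD⁵h_f/L) = √(9.81·0.251⁵·38.5/1960) = 0.01386
ε/(3.7D) = 1.40×10^-4; √(3.17ν²L/(gD³h_f)) = 3.26×10^-5
Q = -0.965·0.01386·ln(1.726×10^-4) = 0.1159 m³/s
Check: V = 2.34 m/s, Re = 5.82×10^5, f = 0.01776, h_f = 38.8 m ≈ 38.5 m ✓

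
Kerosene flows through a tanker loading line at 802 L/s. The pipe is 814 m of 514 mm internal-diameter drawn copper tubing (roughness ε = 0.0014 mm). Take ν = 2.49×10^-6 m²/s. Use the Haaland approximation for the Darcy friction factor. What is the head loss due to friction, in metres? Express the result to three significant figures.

h_f ≈ 14.6 m

V = 4Q/(πD²) = 4·0.802/(π·0.514²) = 3.865 m/s
Re = VD/ν = 3.865·0.514/2.49×10^-6 = 7.98×10^5 → turbulent
ε/D = 0.0014/514 = 2.72×10^-6
Haaland: f = 0.01208
h_f = f(L/D)V²/(2g) = 0.01208·(814/0.514)·3.865²/(2·9.81) = 14.56 m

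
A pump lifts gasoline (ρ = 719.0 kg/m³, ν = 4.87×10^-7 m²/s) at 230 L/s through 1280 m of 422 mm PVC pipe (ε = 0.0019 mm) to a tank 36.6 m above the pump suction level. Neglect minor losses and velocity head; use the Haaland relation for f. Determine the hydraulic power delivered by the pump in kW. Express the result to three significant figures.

V = 4Q/(πD²) = 1.644 m/s; Re = 1.42×10^6; ε/D = 4.50×10^-6; f = 0.01102
h_f = f(L/D)V²/2g = 4.609 m
Total head H = z + h_f = 36.6 + 4.609 = 41.21 m
P_hyd = ρgQH = 719.0·9.81·0.230·41.21 = 66.85 kW

P_hyd ≈ 66.9 kW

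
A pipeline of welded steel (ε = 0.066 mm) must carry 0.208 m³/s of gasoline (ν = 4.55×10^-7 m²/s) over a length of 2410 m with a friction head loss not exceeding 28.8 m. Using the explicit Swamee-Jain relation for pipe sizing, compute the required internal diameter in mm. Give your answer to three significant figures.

Swamee-Jain (Type III): D = 0.66·[ε^1.25·(LQ²/(gh_f))^4.75 + ν·Q^9.4·(L/(gh_f))^5.2]^0.04
LQ²/(gh_f) = 0.3690; L/(gh_f) = 8.530
Term 1 = ε^1.25·(…)^4.75 = 5.22×10^-8; Term 2 = ν·Q^9.4·(…)^5.2 = 1.23×10^-8
D = 0.66·(5.22×10^-8 + 1.23×10^-8)^0.04 = 0.3404 m = 340 mm
Check: V = 2.29 m/s, Re = 1.71×10^6, f = 0.01433, h_f = 27.0 m ≈ 28.8 m ✓

D ≈ 340 mm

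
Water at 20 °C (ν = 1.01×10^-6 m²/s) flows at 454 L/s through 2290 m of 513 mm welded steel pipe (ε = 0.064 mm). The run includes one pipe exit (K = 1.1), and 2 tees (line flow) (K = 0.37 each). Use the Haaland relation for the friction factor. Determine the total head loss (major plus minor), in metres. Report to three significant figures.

V = 4Q/(πD²) = 2.197 m/s; V²/2g = 0.2459 m
Re = 1.12×10^6, ε/D = 1.25×10^-4 → f = 0.01357 (Haaland)
Major: h_f = f(L/D)·V²/2g = 0.01357·4464·0.2459 = 14.90 m
Minor: ΣK = 1.84; h_m = ΣK·V²/2g = 0.4525 m
Total H_L = 14.90 + 0.4525 = 15.35 m

H_L ≈ 15.4 m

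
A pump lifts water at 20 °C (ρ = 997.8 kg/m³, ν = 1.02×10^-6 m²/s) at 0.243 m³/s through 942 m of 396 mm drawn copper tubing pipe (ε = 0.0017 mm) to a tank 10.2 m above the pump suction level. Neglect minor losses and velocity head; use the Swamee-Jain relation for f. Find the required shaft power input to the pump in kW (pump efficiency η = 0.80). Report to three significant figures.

P_shaft ≈ 47.5 kW

V = 4Q/(πD²) = 1.973 m/s; Re = 7.66×10^5; ε/D = 4.29×10^-6; f = 0.01224
h_f = f(L/D)V²/2g = 5.776 m
Total head H = z + h_f = 10.2 + 5.776 = 15.98 m
P_hyd = ρgQH = 997.8·9.81·0.243·15.98 = 38.00 kW
P_shaft = P_hyd/η = 38.00/0.80 = 47.50 kW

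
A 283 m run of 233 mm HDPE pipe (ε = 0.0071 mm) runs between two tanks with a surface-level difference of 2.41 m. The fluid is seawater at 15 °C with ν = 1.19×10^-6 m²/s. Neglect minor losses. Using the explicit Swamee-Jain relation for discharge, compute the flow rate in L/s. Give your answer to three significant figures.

Q ≈ 69.6 L/s

Swamee-Jain (Type II): Q = -0.965·√(gD⁵h_f/L)·ln[ε/(3.7D) + √(3.17ν²L/(gD³h_f))]
√(gD⁵h_f/L) = √(9.81·0.233⁵·2.41/283) = 0.007574
ε/(3.7D) = 8.24×10^-6; √(3.17ν²L/(gD³h_f)) = 6.52×10^-5
Q = -0.965·0.007574·ln(7.341×10^-5) = 0.06958 m³/s
Check: V = 1.63 m/s, Re = 3.20×10^5, f = 0.01457, h_f = 2.40 m ≈ 2.41 m ✓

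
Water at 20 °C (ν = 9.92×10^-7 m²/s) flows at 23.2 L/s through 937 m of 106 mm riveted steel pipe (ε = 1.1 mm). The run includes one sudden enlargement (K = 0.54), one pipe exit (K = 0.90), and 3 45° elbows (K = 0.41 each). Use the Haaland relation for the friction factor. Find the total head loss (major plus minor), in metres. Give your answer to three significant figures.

V = 4Q/(πD²) = 2.629 m/s; V²/2g = 0.3523 m
Re = 2.81×10^5, ε/D = 0.0104 → f = 0.03866 (Haaland)
Major: h_f = f(L/D)·V²/2g = 0.03866·8840·0.3523 = 120.4 m
Minor: ΣK = 2.67; h_m = ΣK·V²/2g = 0.9406 m
Total H_L = 120.4 + 0.9406 = 121.3 m

H_L ≈ 121 m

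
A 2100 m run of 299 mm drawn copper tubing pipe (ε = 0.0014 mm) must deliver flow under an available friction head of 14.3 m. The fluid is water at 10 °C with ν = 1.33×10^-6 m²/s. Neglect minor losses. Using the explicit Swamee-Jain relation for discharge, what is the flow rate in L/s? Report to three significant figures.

Q ≈ 119 L/s

Swamee-Jain (Type II): Q = -0.965·√(gD⁵h_f/L)·ln[ε/(3.7D) + √(3.17ν²L/(gD³h_f))]
√(gD⁵h_f/L) = √(9.81·0.299⁵·14.3/2100) = 0.01263
ε/(3.7D) = 1.27×10^-6; √(3.17ν²L/(gD³h_f)) = 5.60×10^-5
Q = -0.965·0.01263·ln(5.730×10^-5) = 0.1191 m³/s
Check: V = 1.70 m/s, Re = 3.81×10^5, f = 0.01381, h_f = 14.2 m ≈ 14.3 m ✓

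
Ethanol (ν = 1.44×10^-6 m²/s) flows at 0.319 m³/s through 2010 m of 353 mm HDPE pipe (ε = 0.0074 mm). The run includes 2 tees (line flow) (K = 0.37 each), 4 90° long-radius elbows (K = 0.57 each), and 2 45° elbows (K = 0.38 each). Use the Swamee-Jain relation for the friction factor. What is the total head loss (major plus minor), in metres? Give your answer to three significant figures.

H_L ≈ 40.6 m

V = 4Q/(πD²) = 3.260 m/s; V²/2g = 0.5415 m
Re = 7.99×10^5, ε/D = 2.10×10^-5 → f = 0.01249 (Swamee-Jain)
Major: h_f = f(L/D)·V²/2g = 0.01249·5694·0.5415 = 38.52 m
Minor: ΣK = 3.78; h_m = ΣK·V²/2g = 2.047 m
Total H_L = 38.52 + 2.047 = 40.57 m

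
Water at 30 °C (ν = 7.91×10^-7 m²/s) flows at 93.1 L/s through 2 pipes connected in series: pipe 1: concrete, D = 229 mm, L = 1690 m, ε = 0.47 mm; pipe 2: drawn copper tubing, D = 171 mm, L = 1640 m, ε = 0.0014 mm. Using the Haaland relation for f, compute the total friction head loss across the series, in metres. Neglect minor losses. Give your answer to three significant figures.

Pipe 1: V = 2.260 m/s, Re = 6.54×10^5, ε/D = 0.00205, f = 0.02387, h_1 = f(L/D)V²/2g = 45.88 m
Pipe 2: V = 4.054 m/s, Re = 8.76×10^5, ε/D = 8.19×10^-6, f = 0.01198, h_2 = f(L/D)V²/2g = 96.24 m
Series → Q common, losses add: H = Σh = 142.1 m

H ≈ 142 m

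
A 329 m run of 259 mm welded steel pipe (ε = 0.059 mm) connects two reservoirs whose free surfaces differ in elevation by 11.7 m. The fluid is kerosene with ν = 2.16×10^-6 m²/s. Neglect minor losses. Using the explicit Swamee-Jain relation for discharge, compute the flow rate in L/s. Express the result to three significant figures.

Q ≈ 177 L/s

Swamee-Jain (Type II): Q = -0.965·√(gD⁵h_f/L)·ln[ε/(3.7D) + √(3.17ν²L/(gD³h_f))]
√(gD⁵h_f/L) = √(9.81·0.259⁵·11.7/329) = 0.02016
ε/(3.7D) = 6.16×10^-5; √(3.17ν²L/(gD³h_f)) = 4.94×10^-5
Q = -0.965·0.02016·ln(1.110×10^-4) = 0.1772 m³/s
Check: V = 3.36 m/s, Re = 4.03×10^5, f = 0.01606, h_f = 11.8 m ≈ 11.7 m ✓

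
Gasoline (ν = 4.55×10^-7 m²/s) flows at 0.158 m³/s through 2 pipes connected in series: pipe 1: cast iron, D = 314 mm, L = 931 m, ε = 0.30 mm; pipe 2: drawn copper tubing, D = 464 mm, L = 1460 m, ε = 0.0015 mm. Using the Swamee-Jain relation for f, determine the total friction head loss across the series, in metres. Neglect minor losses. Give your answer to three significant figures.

Pipe 1: V = 2.040 m/s, Re = 1.41×10^6, ε/D = 9.55×10^-4, f = 0.01972, h_1 = f(L/D)V²/2g = 12.41 m
Pipe 2: V = 0.9344 m/s, Re = 9.53×10^5, ε/D = 3.23×10^-6, f = 0.01178, h_2 = f(L/D)V²/2g = 1.650 m
Series → Q common, losses add: H = Σh = 14.06 m

H ≈ 14.1 m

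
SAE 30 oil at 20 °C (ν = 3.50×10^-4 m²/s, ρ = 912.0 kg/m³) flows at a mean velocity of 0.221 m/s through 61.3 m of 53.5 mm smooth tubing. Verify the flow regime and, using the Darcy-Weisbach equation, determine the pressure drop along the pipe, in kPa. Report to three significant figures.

Δp ≈ 48.3 kPa

Re = VD/ν = 0.221·0.05350/3.50×10^-4 = 33.8 → laminar (Re < 2300)
f = 64/Re = 1.895
h_f = f(L/D)V²/(2g) = 1.895·(61.3/0.05350)·0.221²/(2·9.81) = 5.404 m
Δp = ρg·h_f = 912.0·9.81·5.404 = 48.35 kPa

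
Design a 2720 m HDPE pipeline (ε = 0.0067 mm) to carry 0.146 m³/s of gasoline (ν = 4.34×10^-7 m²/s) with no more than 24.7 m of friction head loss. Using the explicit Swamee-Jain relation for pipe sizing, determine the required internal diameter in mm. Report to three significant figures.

Swamee-Jain (Type III): D = 0.66·[ε^1.25·(LQ²/(gh_f))^4.75 + ν·Q^9.4·(L/(gh_f))^5.2]^0.04
LQ²/(gh_f) = 0.2393; L/(gh_f) = 11.23
Term 1 = ε^1.25·(…)^4.75 = 3.82×10^-10; Term 2 = ν·Q^9.4·(…)^5.2 = 1.75×10^-9
D = 0.66·(3.82×10^-10 + 1.75×10^-9)^0.04 = 0.2970 m = 297 mm
Check: V = 2.11 m/s, Re = 1.44×10^6, f = 0.01158, h_f = 24.0 m ≈ 24.7 m ✓

D ≈ 297 mm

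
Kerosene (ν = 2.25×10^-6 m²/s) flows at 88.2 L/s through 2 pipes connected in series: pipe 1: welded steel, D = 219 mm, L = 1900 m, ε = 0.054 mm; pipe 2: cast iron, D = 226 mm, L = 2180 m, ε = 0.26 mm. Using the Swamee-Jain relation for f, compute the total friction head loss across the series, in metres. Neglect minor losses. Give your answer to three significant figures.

Pipe 1: V = 2.341 m/s, Re = 2.28×10^5, ε/D = 2.47×10^-4, f = 0.01718, h_1 = f(L/D)V²/2g = 41.64 m
Pipe 2: V = 2.199 m/s, Re = 2.21×10^5, ε/D = 0.00115, f = 0.02165, h_2 = f(L/D)V²/2g = 51.46 m
Series → Q common, losses add: H = Σh = 93.10 m

H ≈ 93.1 m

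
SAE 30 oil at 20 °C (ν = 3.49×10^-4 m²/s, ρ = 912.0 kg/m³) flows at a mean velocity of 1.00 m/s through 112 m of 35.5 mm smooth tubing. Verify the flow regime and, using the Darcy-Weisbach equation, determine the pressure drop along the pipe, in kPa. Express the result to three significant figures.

Δp ≈ 905 kPa

Re = VD/ν = 1.00·0.03550/3.49×10^-4 = 102 → laminar (Re < 2300)
f = 64/Re = 0.6292
h_f = f(L/D)V²/(2g) = 0.6292·(112/0.03550)·1.00²/(2·9.81) = 101.2 m
Δp = ρg·h_f = 912.0·9.81·101.2 = 905.2 kPa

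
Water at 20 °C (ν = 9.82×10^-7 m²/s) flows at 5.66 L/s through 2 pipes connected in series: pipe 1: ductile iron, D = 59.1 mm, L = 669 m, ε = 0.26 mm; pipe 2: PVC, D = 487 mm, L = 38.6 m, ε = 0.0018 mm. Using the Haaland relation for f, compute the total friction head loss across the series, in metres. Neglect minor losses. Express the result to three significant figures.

Pipe 1: V = 2.063 m/s, Re = 1.24×10^5, ε/D = 0.00440, f = 0.03003, h_1 = f(L/D)V²/2g = 73.75 m
Pipe 2: V = 0.03039 m/s, Re = 1.51×10^4, ε/D = 3.70×10^-6, f = 0.02768, h_2 = f(L/D)V²/2g = 1.033×10^-4 m
Series → Q common, losses add: H = Σh = 73.75 m

H ≈ 73.8 m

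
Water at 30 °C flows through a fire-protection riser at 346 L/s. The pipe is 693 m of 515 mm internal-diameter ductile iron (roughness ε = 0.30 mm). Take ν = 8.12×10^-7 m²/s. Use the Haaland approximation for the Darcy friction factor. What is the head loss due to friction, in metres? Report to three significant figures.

h_f ≈ 3.35 m

V = 4Q/(πD²) = 4·0.346/(π·0.515²) = 1.661 m/s
Re = VD/ν = 1.661·0.515/8.12×10^-7 = 1.05×10^6 → turbulent
ε/D = 0.30/515 = 5.83×10^-4
Haaland: f = 0.01770
h_f = f(L/D)V²/(2g) = 0.01770·(693/0.515)·1.661²/(2·9.81) = 3.348 m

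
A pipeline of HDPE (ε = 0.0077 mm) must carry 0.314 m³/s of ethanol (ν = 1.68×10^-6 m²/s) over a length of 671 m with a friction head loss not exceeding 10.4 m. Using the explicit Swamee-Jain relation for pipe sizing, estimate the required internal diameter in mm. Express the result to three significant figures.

Swamee-Jain (Type III): D = 0.66·[ε^1.25·(LQ²/(gh_f))^4.75 + ν·Q^9.4·(L/(gh_f))^5.2]^0.04
LQ²/(gh_f) = 0.6485; L/(gh_f) = 6.577
Term 1 = ε^1.25·(…)^4.75 = 5.18×10^-8; Term 2 = ν·Q^9.4·(…)^5.2 = 5.63×10^-7
D = 0.66·(5.18×10^-8 + 5.63×10^-7)^0.04 = 0.3725 m = 372 mm
Check: V = 2.88 m/s, Re = 6.39×10^5, f = 0.01291, h_f = 9.85 m ≈ 10.4 m ✓

D ≈ 372 mm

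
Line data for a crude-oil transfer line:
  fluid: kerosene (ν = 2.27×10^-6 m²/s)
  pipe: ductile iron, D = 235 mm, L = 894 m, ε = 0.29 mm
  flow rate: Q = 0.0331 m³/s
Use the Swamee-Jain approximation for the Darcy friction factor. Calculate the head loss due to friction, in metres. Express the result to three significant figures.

V = 4Q/(πD²) = 4·0.0331/(π·0.235²) = 0.7631 m/s
Re = VD/ν = 0.7631·0.235/2.27×10^-6 = 7.90×10^4 → turbulent
ε/D = 0.29/235 = 0.00123
Swamee-Jain: f = 0.02362
h_f = f(L/D)V²/(2g) = 0.02362·(894/0.235)·0.7631²/(2·9.81) = 2.667 m

h_f ≈ 2.67 m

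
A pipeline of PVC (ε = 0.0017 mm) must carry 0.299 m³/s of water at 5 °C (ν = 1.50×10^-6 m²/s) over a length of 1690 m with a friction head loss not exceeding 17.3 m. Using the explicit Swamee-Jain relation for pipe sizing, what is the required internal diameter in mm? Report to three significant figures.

D ≈ 396 mm

Swamee-Jain (Type III): D = 0.66·[ε^1.25·(LQ²/(gh_f))^4.75 + ν·Q^9.4·(L/(gh_f))^5.2]^0.04
LQ²/(gh_f) = 0.8903; L/(gh_f) = 9.958
Term 1 = ε^1.25·(…)^4.75 = 3.53×10^-8; Term 2 = ν·Q^9.4·(…)^5.2 = 2.74×10^-6
D = 0.66·(3.53×10^-8 + 2.74×10^-6)^0.04 = 0.3956 m = 396 mm
Check: V = 2.43 m/s, Re = 6.42×10^5, f = 0.01261, h_f = 16.2 m ≈ 17.3 m ✓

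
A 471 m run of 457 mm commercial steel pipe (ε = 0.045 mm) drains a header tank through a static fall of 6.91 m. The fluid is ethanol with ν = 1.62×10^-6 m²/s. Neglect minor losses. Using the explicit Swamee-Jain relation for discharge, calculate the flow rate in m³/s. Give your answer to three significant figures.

Swamee-Jain (Type II): Q = -0.965·√(gD⁵h_f/L)·ln[ε/(3.7D) + √(3.17ν²L/(gD³h_f))]
√(gD⁵h_f/L) = √(9.81·0.457⁵·6.91/471) = 0.05356
ε/(3.7D) = 2.66×10^-5; √(3.17ν²L/(gD³h_f)) = 2.46×10^-5
Q = -0.965·0.05356·ln(5.122×10^-5) = 0.5106 m³/s
Check: V = 3.11 m/s, Re = 8.78×10^5, f = 0.01364, h_f = 6.94 m ≈ 6.91 m ✓

Q ≈ 0.511 m³/s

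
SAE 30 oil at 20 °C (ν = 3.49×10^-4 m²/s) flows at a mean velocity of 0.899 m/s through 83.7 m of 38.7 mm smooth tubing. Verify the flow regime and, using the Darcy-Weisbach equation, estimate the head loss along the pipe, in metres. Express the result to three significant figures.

h_f ≈ 57.2 m

Re = VD/ν = 0.899·0.03870/3.49×10^-4 = 99.7 → laminar (Re < 2300)
f = 64/Re = 0.6420
h_f = f(L/D)V²/(2g) = 0.6420·(83.7/0.03870)·0.899²/(2·9.81) = 57.20 m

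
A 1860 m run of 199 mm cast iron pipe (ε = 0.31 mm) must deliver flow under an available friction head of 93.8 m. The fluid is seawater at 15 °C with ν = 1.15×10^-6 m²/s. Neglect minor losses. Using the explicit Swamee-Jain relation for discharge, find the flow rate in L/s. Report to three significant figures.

Q ≈ 92.3 L/s

Swamee-Jain (Type II): Q = -0.965·√(gD⁵h_f/L)·ln[ε/(3.7D) + √(3.17ν²L/(gD³h_f))]
√(gD⁵h_f/L) = √(9.81·0.199⁵·93.8/1860) = 0.01243
ε/(3.7D) = 4.21×10^-4; √(3.17ν²L/(gD³h_f)) = 3.28×10^-5
Q = -0.965·0.01243·ln(4.538×10^-4) = 0.09230 m³/s
Check: V = 2.97 m/s, Re = 5.14×10^5, f = 0.02248, h_f = 94.3 m ≈ 93.8 m ✓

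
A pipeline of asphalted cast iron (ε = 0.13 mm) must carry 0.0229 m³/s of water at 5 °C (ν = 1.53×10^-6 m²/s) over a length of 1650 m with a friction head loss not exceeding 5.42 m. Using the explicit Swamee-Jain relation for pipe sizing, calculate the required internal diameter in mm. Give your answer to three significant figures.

Swamee-Jain (Type III): D = 0.66·[ε^1.25·(LQ²/(gh_f))^4.75 + ν·Q^9.4·(L/(gh_f))^5.2]^0.04
LQ²/(gh_f) = 0.01627; L/(gh_f) = 31.03
Term 1 = ε^1.25·(…)^4.75 = 4.44×10^-14; Term 2 = ν·Q^9.4·(…)^5.2 = 3.35×10^-14
D = 0.66·(4.44×10^-14 + 3.35×10^-14)^0.04 = 0.1973 m = 197 mm
Check: V = 0.749 m/s, Re = 9.66×10^4, f = 0.02116, h_f = 5.06 m ≈ 5.42 m ✓

D ≈ 197 mm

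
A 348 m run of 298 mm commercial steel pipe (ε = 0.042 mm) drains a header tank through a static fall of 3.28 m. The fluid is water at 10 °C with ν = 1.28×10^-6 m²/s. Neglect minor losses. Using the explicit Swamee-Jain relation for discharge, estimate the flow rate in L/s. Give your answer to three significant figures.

Q ≈ 133 L/s

Swamee-Jain (Type II): Q = -0.965·√(gD⁵h_f/L)·ln[ε/(3.7D) + √(3.17ν²L/(gD³h_f))]
√(gD⁵h_f/L) = √(9.81·0.298⁵·3.28/348) = 0.01474
ε/(3.7D) = 3.81×10^-5; √(3.17ν²L/(gD³h_f)) = 4.61×10^-5
Q = -0.965·0.01474·ln(8.416×10^-5) = 0.1335 m³/s
Check: V = 1.91 m/s, Re = 4.46×10^5, f = 0.01510, h_f = 3.29 m ≈ 3.28 m ✓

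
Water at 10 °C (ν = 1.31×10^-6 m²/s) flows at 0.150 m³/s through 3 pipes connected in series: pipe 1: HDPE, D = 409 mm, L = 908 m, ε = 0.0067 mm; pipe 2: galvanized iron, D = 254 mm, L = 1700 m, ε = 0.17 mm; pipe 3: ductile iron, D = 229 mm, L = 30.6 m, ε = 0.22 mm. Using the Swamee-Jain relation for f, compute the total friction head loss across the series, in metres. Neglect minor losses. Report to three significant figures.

Pipe 1: V = 1.142 m/s, Re = 3.56×10^5, ε/D = 1.64×10^-5, f = 0.01413, h_1 = f(L/D)V²/2g = 2.085 m
Pipe 2: V = 2.960 m/s, Re = 5.74×10^5, ε/D = 6.69×10^-4, f = 0.01866, h_2 = f(L/D)V²/2g = 55.78 m
Pipe 3: V = 3.642 m/s, Re = 6.37×10^5, ε/D = 9.61×10^-4, f = 0.02004, h_3 = f(L/D)V²/2g = 1.811 m
Series → Q common, losses add: H = Σh = 59.67 m

H ≈ 59.7 m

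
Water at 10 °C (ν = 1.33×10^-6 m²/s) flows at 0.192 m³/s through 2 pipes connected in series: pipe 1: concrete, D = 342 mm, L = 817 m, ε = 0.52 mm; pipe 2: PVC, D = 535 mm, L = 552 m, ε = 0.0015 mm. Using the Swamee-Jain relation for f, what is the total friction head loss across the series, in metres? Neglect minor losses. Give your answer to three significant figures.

H ≈ 12.4 m

Pipe 1: V = 2.090 m/s, Re = 5.37×10^5, ε/D = 0.00152, f = 0.02233, h_1 = f(L/D)V²/2g = 11.88 m
Pipe 2: V = 0.8541 m/s, Re = 3.44×10^5, ε/D = 2.80×10^-6, f = 0.01405, h_2 = f(L/D)V²/2g = 0.5390 m
Series → Q common, losses add: H = Σh = 12.42 m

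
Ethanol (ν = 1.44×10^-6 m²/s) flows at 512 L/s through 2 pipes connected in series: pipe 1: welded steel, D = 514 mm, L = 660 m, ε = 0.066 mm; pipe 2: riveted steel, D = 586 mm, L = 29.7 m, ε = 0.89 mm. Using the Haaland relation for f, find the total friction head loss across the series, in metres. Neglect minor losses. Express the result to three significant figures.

Pipe 1: V = 2.467 m/s, Re = 8.81×10^5, ε/D = 1.28×10^-4, f = 0.01385, h_1 = f(L/D)V²/2g = 5.520 m
Pipe 2: V = 1.898 m/s, Re = 7.73×10^5, ε/D = 0.00152, f = 0.02209, h_2 = f(L/D)V²/2g = 0.2057 m
Series → Q common, losses add: H = Σh = 5.726 m

H ≈ 5.73 m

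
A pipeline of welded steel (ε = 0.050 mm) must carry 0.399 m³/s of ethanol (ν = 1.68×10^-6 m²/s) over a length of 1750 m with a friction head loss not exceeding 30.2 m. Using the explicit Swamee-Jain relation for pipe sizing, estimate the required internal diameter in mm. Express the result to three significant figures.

Swamee-Jain (Type III): D = 0.66·[ε^1.25·(LQ²/(gh_f))^4.75 + ν·Q^9.4·(L/(gh_f))^5.2]^0.04
LQ²/(gh_f) = 0.9404; L/(gh_f) = 5.907
Term 1 = ε^1.25·(…)^4.75 = 3.14×10^-6; Term 2 = ν·Q^9.4·(…)^5.2 = 3.06×10^-6
D = 0.66·(3.14×10^-6 + 3.06×10^-6)^0.04 = 0.4085 m = 409 mm
Check: V = 3.04 m/s, Re = 7.40×10^5, f = 0.01417, h_f = 28.7 m ≈ 30.2 m ✓

D ≈ 409 mm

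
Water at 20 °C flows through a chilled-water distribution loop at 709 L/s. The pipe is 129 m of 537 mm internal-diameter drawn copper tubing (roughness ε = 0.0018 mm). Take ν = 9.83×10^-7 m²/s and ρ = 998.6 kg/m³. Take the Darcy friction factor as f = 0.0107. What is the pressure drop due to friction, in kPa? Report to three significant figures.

Δp ≈ 12.6 kPa

V = 4Q/(πD²) = 4·0.709/(π·0.537²) = 3.130 m/s
h_f = f(L/D)V²/(2g) = 0.01070·(129/0.537)·3.130²/(2·9.81) = 1.284 m
Δp = ρg·h_f = 998.6·9.81·1.284 = 12.58 kPa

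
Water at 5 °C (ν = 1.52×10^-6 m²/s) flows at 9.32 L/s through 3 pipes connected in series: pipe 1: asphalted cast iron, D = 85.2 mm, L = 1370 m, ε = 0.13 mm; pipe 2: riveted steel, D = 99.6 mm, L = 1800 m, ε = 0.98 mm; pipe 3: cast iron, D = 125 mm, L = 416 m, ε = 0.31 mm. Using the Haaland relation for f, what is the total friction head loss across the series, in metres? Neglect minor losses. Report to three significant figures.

Pipe 1: V = 1.635 m/s, Re = 9.16×10^4, ε/D = 0.00153, f = 0.02379, h_1 = f(L/D)V²/2g = 52.11 m
Pipe 2: V = 1.196 m/s, Re = 7.84×10^4, ε/D = 0.00984, f = 0.03849, h_2 = f(L/D)V²/2g = 50.73 m
Pipe 3: V = 0.7595 m/s, Re = 6.25×10^4, ε/D = 0.00248, f = 0.02691, h_3 = f(L/D)V²/2g = 2.633 m
Series → Q common, losses add: H = Σh = 105.5 m

H ≈ 105 m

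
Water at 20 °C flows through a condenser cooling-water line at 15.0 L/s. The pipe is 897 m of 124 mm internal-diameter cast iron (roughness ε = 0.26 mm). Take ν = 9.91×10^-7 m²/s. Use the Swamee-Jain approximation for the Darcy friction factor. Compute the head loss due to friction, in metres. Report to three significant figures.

h_f ≈ 14.2 m

V = 4Q/(πD²) = 4·0.0150/(π·0.124²) = 1.242 m/s
Re = VD/ν = 1.242·0.124/9.91×10^-7 = 1.55×10^5 → turbulent
ε/D = 0.26/124 = 0.00210
Swamee-Jain: f = 0.02501
h_f = f(L/D)V²/(2g) = 0.02501·(897/0.124)·1.242²/(2·9.81) = 14.22 m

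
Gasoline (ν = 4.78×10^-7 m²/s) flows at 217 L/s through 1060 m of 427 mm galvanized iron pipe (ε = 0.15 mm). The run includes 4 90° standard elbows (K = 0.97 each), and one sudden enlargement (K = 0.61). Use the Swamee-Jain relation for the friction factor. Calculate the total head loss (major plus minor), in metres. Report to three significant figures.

H_L ≈ 5.18 m

V = 4Q/(πD²) = 1.515 m/s; V²/2g = 0.1170 m
Re = 1.35×10^6, ε/D = 3.51×10^-4 → f = 0.01603 (Swamee-Jain)
Major: h_f = f(L/D)·V²/2g = 0.01603·2482·0.1170 = 4.657 m
Minor: ΣK = 4.49; h_m = ΣK·V²/2g = 0.5255 m
Total H_L = 4.657 + 0.5255 = 5.182 m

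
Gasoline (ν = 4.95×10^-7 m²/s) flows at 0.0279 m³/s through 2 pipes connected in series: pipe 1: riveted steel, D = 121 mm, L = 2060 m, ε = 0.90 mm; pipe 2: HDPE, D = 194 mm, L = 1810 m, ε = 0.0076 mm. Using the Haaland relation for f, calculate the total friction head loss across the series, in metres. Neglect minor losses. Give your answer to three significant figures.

Pipe 1: V = 2.426 m/s, Re = 5.93×10^5, ε/D = 0.00744, f = 0.03456, h_1 = f(L/D)V²/2g = 176.5 m
Pipe 2: V = 0.9439 m/s, Re = 3.70×10^5, ε/D = 3.92×10^-5, f = 0.01419, h_2 = f(L/D)V²/2g = 6.010 m
Series → Q common, losses add: H = Σh = 182.5 m

H ≈ 183 m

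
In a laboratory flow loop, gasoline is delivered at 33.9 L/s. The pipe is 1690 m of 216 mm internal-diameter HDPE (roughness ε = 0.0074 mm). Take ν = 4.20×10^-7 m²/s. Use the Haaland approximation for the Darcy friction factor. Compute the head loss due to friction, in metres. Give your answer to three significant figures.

h_f ≈ 4.64 m

V = 4Q/(πD²) = 4·0.0339/(π·0.216²) = 0.9251 m/s
Re = VD/ν = 0.9251·0.216/4.20×10^-7 = 4.76×10^5 → turbulent
ε/D = 0.0074/216 = 3.43×10^-5
Haaland: f = 0.01358
h_f = f(L/D)V²/(2g) = 0.01358·(1690/0.216)·0.9251²/(2·9.81) = 4.635 m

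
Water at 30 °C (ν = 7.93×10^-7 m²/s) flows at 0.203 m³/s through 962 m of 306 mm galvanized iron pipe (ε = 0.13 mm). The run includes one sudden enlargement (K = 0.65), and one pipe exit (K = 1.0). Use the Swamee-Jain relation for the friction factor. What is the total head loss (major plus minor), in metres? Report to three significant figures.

V = 4Q/(πD²) = 2.760 m/s; V²/2g = 0.3884 m
Re = 1.07×10^6, ε/D = 4.25×10^-4 → f = 0.01673 (Swamee-Jain)
Major: h_f = f(L/D)·V²/2g = 0.01673·3144·0.3884 = 20.43 m
Minor: ΣK = 1.65; h_m = ΣK·V²/2g = 0.6408 m
Total H_L = 20.43 + 0.6408 = 21.07 m

H_L ≈ 21.1 m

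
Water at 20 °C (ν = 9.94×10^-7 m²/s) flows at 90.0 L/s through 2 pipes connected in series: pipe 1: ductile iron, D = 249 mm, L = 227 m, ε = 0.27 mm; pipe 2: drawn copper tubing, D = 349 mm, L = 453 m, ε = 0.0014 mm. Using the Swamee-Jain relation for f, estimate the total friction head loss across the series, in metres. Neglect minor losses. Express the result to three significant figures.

H ≈ 4.12 m

Pipe 1: V = 1.848 m/s, Re = 4.63×10^5, ε/D = 0.00108, f = 0.02076, h_1 = f(L/D)V²/2g = 3.295 m
Pipe 2: V = 0.9408 m/s, Re = 3.30×10^5, ε/D = 4.01×10^-6, f = 0.01417, h_2 = f(L/D)V²/2g = 0.8297 m
Series → Q common, losses add: H = Σh = 4.125 m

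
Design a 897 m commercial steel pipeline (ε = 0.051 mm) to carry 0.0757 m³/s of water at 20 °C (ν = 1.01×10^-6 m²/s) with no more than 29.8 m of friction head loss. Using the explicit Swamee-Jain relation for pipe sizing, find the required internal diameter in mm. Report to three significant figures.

Swamee-Jain (Type III): D = 0.66·[ε^1.25·(LQ²/(gh_f))^4.75 + ν·Q^9.4·(L/(gh_f))^5.2]^0.04
LQ²/(gh_f) = 0.01758; L/(gh_f) = 3.068
Term 1 = ε^1.25·(…)^4.75 = 1.99×10^-14; Term 2 = ν·Q^9.4·(…)^5.2 = 9.99×10^-15
D = 0.66·(1.99×10^-14 + 9.99×10^-15)^0.04 = 0.1899 m = 190 mm
Check: V = 2.67 m/s, Re = 5.02×10^5, f = 0.01611, h_f = 27.7 m ≈ 29.8 m ✓

D ≈ 190 mm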